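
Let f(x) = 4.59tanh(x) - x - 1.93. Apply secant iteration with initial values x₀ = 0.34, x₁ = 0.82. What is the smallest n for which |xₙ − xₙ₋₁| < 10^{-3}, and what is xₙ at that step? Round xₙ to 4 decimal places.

n = 5, xₙ = 0.6293

f(0.34) = -0.766879, f(0.82) = 0.348571
x₂ = 0.820000 − 0.348571·(0.480000)/(1.115449) = 0.670003;  |Δ| = 0.149997
f(0.670003) = 0.085064
x₃ = 0.670003 − 0.085064·(-0.149997)/(-0.263507) = 0.621582;  |Δ| = 0.048421
f(0.621582) = -0.016853
x₄ = 0.621582 − (-0.016853)·(-0.048421)/(-0.101917) = 0.629589;  |Δ| = 0.008007
f(0.629589) = 0.000571
x₅ = 0.629589 − 0.000571·(0.008007)/(0.017424) = 0.629326;  |Δ| = 0.000262
|x₅ − x₄| = 0.000262 < 10^{-3}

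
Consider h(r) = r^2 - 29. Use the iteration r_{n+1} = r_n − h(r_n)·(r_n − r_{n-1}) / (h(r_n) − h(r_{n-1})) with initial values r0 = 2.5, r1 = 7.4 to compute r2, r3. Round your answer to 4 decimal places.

4.7980, 5.2882

h(2.5) = -22.750000, h(7.4) = 25.760000
r2 = 7.400000 − 25.760000·(7.400000 − 2.500000) / (25.760000 − (-22.750000)) = 7.400000 − (126.224000)/(48.510000) = 4.797980
h(4.797980) = -5.979390
r3 = 4.797980 − (-5.979390)·(4.797980 − 7.400000) / (-5.979390 − 25.760000) = 4.797980 − (15.558493)/(-31.739390) = 5.288175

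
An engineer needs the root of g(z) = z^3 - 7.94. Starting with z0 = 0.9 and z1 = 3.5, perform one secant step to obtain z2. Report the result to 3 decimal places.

1.345

g(0.9) = -7.21100, g(3.5) = 34.93500
z2 = 3.50000 − 34.93500·(3.50000 − 0.90000) / (34.93500 − (-7.21100)) = 3.50000 − (90.83100)/(42.14600) = 1.34485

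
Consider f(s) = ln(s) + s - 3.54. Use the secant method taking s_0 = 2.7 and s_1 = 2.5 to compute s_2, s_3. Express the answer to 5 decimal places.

2.58933, 2.58881

f(2.7) = 0.1532518, f(2.5) = -0.1237093
s_2 = 2.5000000 − (-0.1237093)·(2.5000000 − 2.7000000) / (-0.1237093 − 0.1532518) = 2.5000000 − (0.0247419)/(-0.2769610) = 2.5893333
f(2.5893333) = 0.0007338
s_3 = 2.5893333 − 0.0007338·(2.5893333 − 2.5000000) / (0.0007338 − (-0.1237093)) = 2.5893333 − (0.0000656)/(0.1244430) = 2.5888066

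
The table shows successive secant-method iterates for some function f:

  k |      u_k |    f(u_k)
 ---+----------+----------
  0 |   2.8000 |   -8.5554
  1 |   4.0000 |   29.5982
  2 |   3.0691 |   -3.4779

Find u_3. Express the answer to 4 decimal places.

3.1670

u_3 = 3.0691 − (-3.4779)·(3.0691 − 4.0000) / (-3.4779 − 29.5982)
   = 3.0691 − (3.237577)/(-33.076100) = 3.166983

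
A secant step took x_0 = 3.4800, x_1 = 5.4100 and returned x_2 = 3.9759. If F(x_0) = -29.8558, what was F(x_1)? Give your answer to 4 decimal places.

The secant line through (3.4800, -29.8558) and (5.4100, F(x_1)) crosses zero at x_2 = 3.9759.
So (3.4800, -29.8558), (5.4100, F(x_1)), (3.9759, 0) are collinear:
F(x_1) = -29.8558 · (5.4100 − 3.9759) / (3.4800 − 3.9759) = -29.8558 · (1.434100)/(-0.495900) = 86.340397

86.3404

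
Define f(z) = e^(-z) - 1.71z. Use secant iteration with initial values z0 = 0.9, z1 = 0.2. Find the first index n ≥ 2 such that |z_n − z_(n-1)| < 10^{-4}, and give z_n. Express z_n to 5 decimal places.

n = 5, z_n = 0.39426

f(0.9) = -1.1324303, f(0.2) = 0.4767308
z2 = 0.2000000 − 0.4767308·(-0.7000000)/(1.6091611) = 0.4073823;  |Δ| = 0.2073823
f(0.4073823) = -0.0312340
z3 = 0.4073823 − (-0.0312340)·(0.2073823)/(-0.5079647) = 0.3946307;  |Δ| = 0.0127516
f(0.3946307) = -0.0008896
z4 = 0.3946307 − (-0.0008896)·(-0.0127516)/(0.0303444) = 0.3942569;  |Δ| = 0.0003738
f(0.3942569) = 0.0000016
z5 = 0.3942569 − 0.0000016·(-0.0003738)/(0.0008912) = 0.3942575;  |Δ| = 0.0000007
|z5 − z4| = 0.0000007 < 10^{-4}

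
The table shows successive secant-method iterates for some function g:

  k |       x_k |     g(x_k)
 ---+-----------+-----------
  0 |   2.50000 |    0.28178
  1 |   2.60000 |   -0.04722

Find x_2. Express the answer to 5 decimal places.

2.58565

x_2 = 2.60000 − (-0.04722)·(2.60000 − 2.50000) / (-0.04722 − 0.28178)
   = 2.60000 − (-0.0047220)/(-0.3290000) = 2.5856474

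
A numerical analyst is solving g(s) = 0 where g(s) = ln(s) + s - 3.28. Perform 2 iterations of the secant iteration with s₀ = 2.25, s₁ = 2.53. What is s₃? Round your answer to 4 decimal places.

g(2.25) = -0.219070, g(2.53) = 0.178219
s₂ = 2.530000 − 0.178219·(2.530000 − 2.250000) / (0.178219 − (-0.219070)) = 2.530000 − (0.049901)/(0.397289) = 2.404395
g(2.404395) = 0.001694
s₃ = 2.404395 − 0.001694·(2.404395 − 2.530000) / (0.001694 − 0.178219) = 2.404395 − (-0.000213)/(-0.176526) = 2.403190

2.4032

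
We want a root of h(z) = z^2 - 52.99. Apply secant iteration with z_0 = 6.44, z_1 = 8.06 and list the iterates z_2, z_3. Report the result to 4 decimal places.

7.2342, 7.2771

h(6.44) = -11.516400, h(8.06) = 11.973600
z_2 = 8.060000 − 11.973600·(8.060000 − 6.440000) / (11.973600 − (-11.516400)) = 8.060000 − (19.397232)/(23.490000) = 7.234234
h(7.234234) = -0.655851
z_3 = 7.234234 − (-0.655851)·(7.234234 − 8.060000) / (-0.655851 − 11.973600) = 7.234234 − (0.541580)/(-12.629451) = 7.277117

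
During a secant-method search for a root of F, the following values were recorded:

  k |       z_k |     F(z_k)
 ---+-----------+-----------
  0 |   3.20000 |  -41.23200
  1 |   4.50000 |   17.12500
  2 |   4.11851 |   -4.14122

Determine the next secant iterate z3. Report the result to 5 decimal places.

4.19280

z3 = 4.11851 − (-4.14122)·(4.11851 − 4.50000) / (-4.14122 − 17.12500)
   = 4.11851 − (1.5798340)/(-21.2662200) = 4.1927984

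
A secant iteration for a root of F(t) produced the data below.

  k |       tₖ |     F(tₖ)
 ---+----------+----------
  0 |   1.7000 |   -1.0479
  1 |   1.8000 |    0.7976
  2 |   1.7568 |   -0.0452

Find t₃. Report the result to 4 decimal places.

t₃ = 1.7568 − (-0.0452)·(1.7568 − 1.8000) / (-0.0452 − 0.7976)
   = 1.7568 − (0.001953)/(-0.842800) = 1.759117

1.7591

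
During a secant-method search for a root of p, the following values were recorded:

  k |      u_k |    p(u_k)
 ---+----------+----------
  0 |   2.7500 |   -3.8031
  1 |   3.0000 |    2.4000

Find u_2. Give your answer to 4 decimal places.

2.9033

u_2 = 3.0000 − 2.4000·(3.0000 − 2.7500) / (2.4000 − (-3.8031))
   = 3.0000 − (0.600000)/(6.203100) = 2.903274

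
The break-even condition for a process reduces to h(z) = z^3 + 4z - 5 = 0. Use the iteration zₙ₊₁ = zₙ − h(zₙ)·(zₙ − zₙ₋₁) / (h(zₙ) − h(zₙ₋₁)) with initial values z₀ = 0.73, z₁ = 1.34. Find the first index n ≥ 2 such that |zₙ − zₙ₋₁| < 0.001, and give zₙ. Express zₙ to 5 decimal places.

h(0.73) = -1.6909830, h(1.34) = 2.7661040
z₂ = 1.3400000 − 2.7661040·(0.6100000)/(4.4570870) = 0.9614291;  |Δ| = 0.3785709
h(0.9614291) = -0.2655905
z₃ = 0.9614291 − (-0.2655905)·(-0.3785709)/(-3.0316945) = 0.9945937;  |Δ| = 0.0331646
h(0.9945937) = -0.0377568
z₄ = 0.9945937 − (-0.0377568)·(0.0331646)/(0.2278338) = 1.0000897;  |Δ| = 0.0054961
h(1.0000897) = 0.0006281
z₅ = 1.0000897 − 0.0006281·(0.0054961)/(0.0383849) = 0.9999998;  |Δ| = 0.0000899
|z₅ − z₄| = 0.0000899 < 0.001

n = 5, zₙ = 1.00000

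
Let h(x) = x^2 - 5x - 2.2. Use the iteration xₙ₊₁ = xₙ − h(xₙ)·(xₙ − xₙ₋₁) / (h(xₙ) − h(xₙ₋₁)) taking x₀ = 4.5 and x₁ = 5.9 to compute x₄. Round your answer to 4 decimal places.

5.4070

h(4.5) = -4.450000, h(5.9) = 3.110000
x₂ = 5.900000 − 3.110000·(5.900000 − 4.500000) / (3.110000 − (-4.450000)) = 5.900000 − (4.354000)/(7.560000) = 5.324074
h(5.324074) = -0.474606
x₃ = 5.324074 − (-0.474606)·(5.324074 − 5.900000) / (-0.474606 − 3.110000) = 5.324074 − (0.273338)/(-3.584606) = 5.400327
h(5.400327) = -0.038102
x₄ = 5.400327 − (-0.038102)·(5.400327 − 5.324074) / (-0.038102 − (-0.474606)) = 5.400327 − (-0.002905)/(0.436504) = 5.406983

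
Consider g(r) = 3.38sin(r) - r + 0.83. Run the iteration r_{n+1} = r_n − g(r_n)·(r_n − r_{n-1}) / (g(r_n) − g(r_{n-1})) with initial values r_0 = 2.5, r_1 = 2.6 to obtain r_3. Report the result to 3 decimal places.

2.593

g(2.5) = 0.35284, g(2.6) = -0.02761
r_2 = 2.60000 − (-0.02761)·(2.60000 − 2.50000) / (-0.02761 − 0.35284) = 2.60000 − (-0.00276)/(-0.38044) = 2.59274
g(2.59274) = 0.00062
r_3 = 2.59274 − 0.00062·(2.59274 − 2.60000) / (0.00062 − (-0.02761)) = 2.59274 − (0.00000)/(0.02823) = 2.59290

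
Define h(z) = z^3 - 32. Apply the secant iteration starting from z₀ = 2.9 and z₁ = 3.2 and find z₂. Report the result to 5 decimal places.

3.17250

h(2.9) = -7.6110000, h(3.2) = 0.7680000
z₂ = 3.2000000 − 0.7680000·(3.2000000 − 2.9000000) / (0.7680000 − (-7.6110000)) = 3.2000000 − (0.2304000)/(8.3790000) = 3.1725027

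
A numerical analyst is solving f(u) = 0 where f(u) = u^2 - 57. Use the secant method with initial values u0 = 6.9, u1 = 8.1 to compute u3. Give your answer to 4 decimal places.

f(6.9) = -9.390000, f(8.1) = 8.610000
u2 = 8.100000 − 8.610000·(8.100000 − 6.900000) / (8.610000 − (-9.390000)) = 8.100000 − (10.332000)/(18.000000) = 7.526000
f(7.526000) = -0.359324
u3 = 7.526000 − (-0.359324)·(7.526000 − 8.100000) / (-0.359324 − 8.610000) = 7.526000 − (0.206252)/(-8.969324) = 7.548995

7.5490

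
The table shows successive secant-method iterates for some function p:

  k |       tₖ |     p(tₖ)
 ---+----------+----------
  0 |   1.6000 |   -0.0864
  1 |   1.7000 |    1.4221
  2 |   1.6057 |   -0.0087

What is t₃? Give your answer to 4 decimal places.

t₃ = 1.6057 − (-0.0087)·(1.6057 − 1.7000) / (-0.0087 − 1.4221)
   = 1.6057 − (0.000820)/(-1.430800) = 1.606273

1.6063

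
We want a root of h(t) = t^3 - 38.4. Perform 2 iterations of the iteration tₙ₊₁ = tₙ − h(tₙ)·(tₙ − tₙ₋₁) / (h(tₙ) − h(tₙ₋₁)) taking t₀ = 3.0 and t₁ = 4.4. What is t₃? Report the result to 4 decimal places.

3.3484

h(3.0) = -11.400000, h(4.4) = 46.784000
t₂ = 4.400000 − 46.784000·(4.400000 − 3.000000) / (46.784000 − (-11.400000)) = 4.400000 − (65.497600)/(58.184000) = 3.274302
h(3.274302) = -3.296026
t₃ = 3.274302 − (-3.296026)·(3.274302 − 4.400000) / (-3.296026 − 46.784000) = 3.274302 − (3.710329)/(-50.080026) = 3.348390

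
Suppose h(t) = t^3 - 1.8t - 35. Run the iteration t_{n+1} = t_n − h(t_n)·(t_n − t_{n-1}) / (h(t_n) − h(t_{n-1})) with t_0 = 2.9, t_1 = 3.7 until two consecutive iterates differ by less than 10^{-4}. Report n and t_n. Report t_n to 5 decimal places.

h(2.9) = -15.8310000, h(3.7) = 8.9930000
t_2 = 3.7000000 − 8.9930000·(0.8000000)/(24.8240000) = 3.4101837;  |Δ| = 0.2898163
h(3.4101837) = -1.4801013
t_3 = 3.4101837 − (-1.4801013)·(-0.2898163)/(-10.4731013) = 3.4511417;  |Δ| = 0.0409580
h(3.4511417) = -0.1076489
t_4 = 3.4511417 − (-0.1076489)·(0.0409580)/(1.3724524) = 3.4543543;  |Δ| = 0.0032126
h(3.4543543) = 0.0014638
t_5 = 3.4543543 − 0.0014638·(0.0032126)/(0.1091127) = 3.4543112;  |Δ| = 0.0000431
|t_5 − t_4| = 0.0000431 < 10^{-4}

n = 5, t_n = 3.45431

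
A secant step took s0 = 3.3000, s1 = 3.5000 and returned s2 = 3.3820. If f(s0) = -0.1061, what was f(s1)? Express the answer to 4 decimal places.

The secant line through (3.3000, -0.1061) and (3.5000, f(s1)) crosses zero at s2 = 3.3820.
So (3.3000, -0.1061), (3.5000, f(s1)), (3.3820, 0) are collinear:
f(s1) = -0.1061 · (3.5000 − 3.3820) / (3.3000 − 3.3820) = -0.1061 · (0.118000)/(-0.082000) = 0.152680

0.1527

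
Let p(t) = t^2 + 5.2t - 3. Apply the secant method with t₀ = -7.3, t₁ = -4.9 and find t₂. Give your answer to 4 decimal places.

p(-7.3) = 12.330000, p(-4.9) = -4.470000
t₂ = -4.900000 − (-4.470000)·(-4.900000 − (-7.300000)) / (-4.470000 − 12.330000) = -4.900000 − (-10.728000)/(-16.800000) = -5.538571

-5.5386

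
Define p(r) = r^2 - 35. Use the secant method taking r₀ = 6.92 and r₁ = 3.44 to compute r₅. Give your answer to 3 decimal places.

5.916

p(6.92) = 12.88640, p(3.44) = -23.16640
r₂ = 3.44000 − (-23.16640)·(3.44000 − 6.92000) / (-23.16640 − 12.88640) = 3.44000 − (80.61907)/(-36.05280) = 5.67614
p(5.67614) = -2.78145
r₃ = 5.67614 − (-2.78145)·(5.67614 − 3.44000) / (-2.78145 − (-23.16640)) = 5.67614 − (-6.21970)/(20.38495) = 5.98125
p(5.98125) = 0.77537
r₄ = 5.98125 − 0.77537·(5.98125 − 5.67614) / (0.77537 − (-2.78145)) = 5.98125 − (0.23657)/(3.55681) = 5.91474
p(5.91474) = -0.01587
r₅ = 5.91474 − (-0.01587)·(5.91474 − 5.98125) / (-0.01587 − 0.77537) = 5.91474 − (0.00106)/(-0.79124) = 5.91607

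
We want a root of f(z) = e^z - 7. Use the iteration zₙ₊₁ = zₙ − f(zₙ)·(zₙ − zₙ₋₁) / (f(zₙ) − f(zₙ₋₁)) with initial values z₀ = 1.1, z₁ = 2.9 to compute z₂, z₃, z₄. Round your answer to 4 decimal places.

f(1.1) = -3.995834, f(2.9) = 11.174145
z₂ = 2.900000 − 11.174145·(2.900000 − 1.100000) / (11.174145 − (-3.995834)) = 2.900000 − (20.113462)/(15.169979) = 1.574127
f(1.574127) = -2.173472
z₃ = 1.574127 − (-2.173472)·(1.574127 − 2.900000) / (-2.173472 − 11.174145) = 1.574127 − (2.881748)/(-13.347618) = 1.790027
f(1.790027) = -1.010385
z₄ = 1.790027 − (-1.010385)·(1.790027 − 1.574127) / (-1.010385 − (-2.173472)) = 1.790027 − (-0.218142)/(1.163087) = 1.977581

1.5741, 1.7900, 1.9776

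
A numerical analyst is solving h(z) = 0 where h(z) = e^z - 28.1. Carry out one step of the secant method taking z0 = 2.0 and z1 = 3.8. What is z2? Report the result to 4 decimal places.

2.9991

h(2.0) = -20.710944, h(3.8) = 16.601184
z2 = 3.800000 − 16.601184·(3.800000 − 2.000000) / (16.601184 − (-20.710944)) = 3.800000 − (29.882132)/(37.312128) = 2.999131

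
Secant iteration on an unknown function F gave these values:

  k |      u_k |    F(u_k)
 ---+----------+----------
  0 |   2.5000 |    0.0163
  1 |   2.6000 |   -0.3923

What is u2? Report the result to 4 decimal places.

2.5040

u2 = 2.6000 − (-0.3923)·(2.6000 − 2.5000) / (-0.3923 − 0.0163)
   = 2.6000 − (-0.039230)/(-0.408600) = 2.503989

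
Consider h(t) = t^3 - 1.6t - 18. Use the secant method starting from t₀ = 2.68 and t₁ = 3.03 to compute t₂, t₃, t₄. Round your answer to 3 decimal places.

2.813, 2.823, 2.824

h(2.68) = -3.03917, h(3.03) = 4.97013
t₂ = 3.03000 − 4.97013·(3.03000 − 2.68000) / (4.97013 − (-3.03917)) = 3.03000 − (1.73954)/(8.00929) = 2.81281
h(2.81281) = -0.24584
t₃ = 2.81281 − (-0.24584)·(2.81281 − 3.03000) / (-0.24584 − 4.97013) = 2.81281 − (0.05339)/(-5.21597) = 2.82305
h(2.82305) = -0.01836
t₄ = 2.82305 − (-0.01836)·(2.82305 − 2.81281) / (-0.01836 − (-0.24584)) = 2.82305 − (-0.00019)/(0.22748) = 2.82387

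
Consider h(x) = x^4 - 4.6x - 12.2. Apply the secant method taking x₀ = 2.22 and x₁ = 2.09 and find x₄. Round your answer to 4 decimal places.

h(2.22) = 1.877127, h(2.09) = -2.733702
x₂ = 2.090000 − (-2.733702)·(2.090000 − 2.220000) / (-2.733702 − 1.877127) = 2.090000 − (0.355381)/(-4.610829) = 2.167075
h(2.167075) = -0.114105
x₃ = 2.167075 − (-0.114105)·(2.167075 − 2.090000) / (-0.114105 − (-2.733702)) = 2.167075 − (-0.008795)/(2.619597) = 2.170433
h(2.170433) = 0.007438
x₄ = 2.170433 − 0.007438·(2.170433 − 2.167075) / (0.007438 − (-0.114105)) = 2.170433 − (0.000025)/(0.121543) = 2.170227

2.1702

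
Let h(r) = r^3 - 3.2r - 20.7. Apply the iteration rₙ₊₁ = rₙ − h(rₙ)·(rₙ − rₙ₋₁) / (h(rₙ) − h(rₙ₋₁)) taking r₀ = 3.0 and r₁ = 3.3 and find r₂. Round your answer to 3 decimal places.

3.124

h(3.0) = -3.30000, h(3.3) = 4.67700
r₂ = 3.30000 − 4.67700·(3.30000 − 3.00000) / (4.67700 − (-3.30000)) = 3.30000 − (1.40310)/(7.97700) = 3.12411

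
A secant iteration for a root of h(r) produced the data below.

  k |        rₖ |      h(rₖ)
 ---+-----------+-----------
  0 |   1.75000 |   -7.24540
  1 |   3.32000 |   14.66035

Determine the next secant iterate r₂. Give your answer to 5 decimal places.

r₂ = 3.32000 − 14.66035·(3.32000 − 1.75000) / (14.66035 − (-7.24540))
   = 3.32000 − (23.0167495)/(21.9057500) = 2.2692827

2.26928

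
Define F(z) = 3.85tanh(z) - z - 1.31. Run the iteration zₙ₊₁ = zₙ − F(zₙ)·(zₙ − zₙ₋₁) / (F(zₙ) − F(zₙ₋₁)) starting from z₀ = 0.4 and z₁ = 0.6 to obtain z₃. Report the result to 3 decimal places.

F(0.4) = -0.24720, F(0.6) = 0.15764
z₂ = 0.60000 − 0.15764·(0.60000 − 0.40000) / (0.15764 − (-0.24720)) = 0.60000 − (0.03153)/(0.40484) = 0.52212
F(0.52212) = 0.01332
z₃ = 0.52212 − 0.01332·(0.52212 − 0.60000) / (0.01332 − 0.15764) = 0.52212 − (-0.00104)/(-0.14432) = 0.51493

0.515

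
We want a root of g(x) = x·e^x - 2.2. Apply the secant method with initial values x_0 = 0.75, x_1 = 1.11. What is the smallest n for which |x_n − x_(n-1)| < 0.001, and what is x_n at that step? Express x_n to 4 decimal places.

n = 5, x_n = 0.8971

g(0.75) = -0.612250, g(1.11) = 1.168138
x_2 = 1.110000 − 1.168138·(0.360000)/(1.780388) = 0.873799;  |Δ| = 0.236201
g(0.873799) = -0.106382
x_3 = 0.873799 − (-0.106382)·(-0.236201)/(-1.274520) = 0.893514;  |Δ| = 0.019715
g(0.893514) = -0.016518
x_4 = 0.893514 − (-0.016518)·(0.019715)/(0.089864) = 0.897138;  |Δ| = 0.003624
g(0.897138) = 0.000297
x_5 = 0.897138 − 0.000297·(0.003624)/(0.016815) = 0.897074;  |Δ| = 0.000064
|x_5 − x_4| = 0.000064 < 0.001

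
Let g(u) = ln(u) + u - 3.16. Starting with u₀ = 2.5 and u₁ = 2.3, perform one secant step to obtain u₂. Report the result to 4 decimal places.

g(2.5) = 0.256291, g(2.3) = -0.027091
u₂ = 2.300000 − (-0.027091)·(2.300000 − 2.500000) / (-0.027091 − 0.256291) = 2.300000 − (0.005418)/(-0.283382) = 2.319120

2.3191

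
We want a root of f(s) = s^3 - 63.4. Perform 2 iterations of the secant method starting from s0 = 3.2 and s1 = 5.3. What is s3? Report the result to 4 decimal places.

3.9231

f(3.2) = -30.632000, f(5.3) = 85.477000
s2 = 5.300000 − 85.477000·(5.300000 − 3.200000) / (85.477000 − (-30.632000)) = 5.300000 − (179.501700)/(116.109000) = 3.754024
f(3.754024) = -10.495670
s3 = 3.754024 − (-10.495670)·(3.754024 − 5.300000) / (-10.495670 − 85.477000) = 3.754024 − (16.226052)/(-95.972670) = 3.923094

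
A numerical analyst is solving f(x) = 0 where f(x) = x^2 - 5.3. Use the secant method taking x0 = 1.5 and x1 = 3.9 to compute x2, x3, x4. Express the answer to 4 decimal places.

f(1.5) = -3.050000, f(3.9) = 9.910000
x2 = 3.900000 − 9.910000·(3.900000 − 1.500000) / (9.910000 − (-3.050000)) = 3.900000 − (23.784000)/(12.960000) = 2.064815
f(2.064815) = -1.036540
x3 = 2.064815 − (-1.036540)·(2.064815 − 3.900000) / (-1.036540 − 9.910000) = 2.064815 − (1.902242)/(-10.946540) = 2.238590
f(2.238590) = -0.288713
x4 = 2.238590 − (-0.288713)·(2.238590 − 2.064815) / (-0.288713 − (-1.036540)) = 2.238590 − (-0.050171)/(0.747827) = 2.305680

2.0648, 2.2386, 2.3057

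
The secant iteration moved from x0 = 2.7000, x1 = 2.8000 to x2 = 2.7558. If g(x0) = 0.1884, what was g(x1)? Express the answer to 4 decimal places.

-0.1492

The secant line through (2.7000, 0.1884) and (2.8000, g(x1)) crosses zero at x2 = 2.7558.
So (2.7000, 0.1884), (2.8000, g(x1)), (2.7558, 0) are collinear:
g(x1) = 0.1884 · (2.8000 − 2.7558) / (2.7000 − 2.7558) = 0.1884 · (0.044200)/(-0.055800) = -0.149234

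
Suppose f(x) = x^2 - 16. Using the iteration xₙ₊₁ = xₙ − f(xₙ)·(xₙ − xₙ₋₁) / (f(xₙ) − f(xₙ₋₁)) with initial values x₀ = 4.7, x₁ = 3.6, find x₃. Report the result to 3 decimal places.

4.002

f(4.7) = 6.09000, f(3.6) = -3.04000
x₂ = 3.60000 − (-3.04000)·(3.60000 − 4.70000) / (-3.04000 − 6.09000) = 3.60000 − (3.34400)/(-9.13000) = 3.96627
f(3.96627) = -0.26874
x₃ = 3.96627 − (-0.26874)·(3.96627 − 3.60000) / (-0.26874 − (-3.04000)) = 3.96627 − (-0.09843)/(2.77126) = 4.00178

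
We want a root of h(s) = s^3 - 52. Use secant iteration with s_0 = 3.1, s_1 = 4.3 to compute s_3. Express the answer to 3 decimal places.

h(3.1) = -22.20900, h(4.3) = 27.50700
s_2 = 4.30000 − 27.50700·(4.30000 − 3.10000) / (27.50700 − (-22.20900)) = 4.30000 − (33.00840)/(49.71600) = 3.63606
h(3.63606) = -3.92786
s_3 = 3.63606 − (-3.92786)·(3.63606 − 4.30000) / (-3.92786 − 27.50700) = 3.63606 − (2.60786)/(-31.43486) = 3.71902

3.719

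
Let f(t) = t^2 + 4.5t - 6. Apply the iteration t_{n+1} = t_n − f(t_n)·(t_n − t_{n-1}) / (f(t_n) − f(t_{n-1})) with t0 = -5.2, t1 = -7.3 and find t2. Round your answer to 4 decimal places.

-5.4950

f(-5.2) = -2.360000, f(-7.3) = 14.440000
t2 = -7.300000 − 14.440000·(-7.300000 − (-5.200000)) / (14.440000 − (-2.360000)) = -7.300000 − (-30.324000)/(16.800000) = -5.495000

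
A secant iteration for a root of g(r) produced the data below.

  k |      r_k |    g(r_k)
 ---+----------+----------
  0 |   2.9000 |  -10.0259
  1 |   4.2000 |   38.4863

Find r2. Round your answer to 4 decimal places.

3.1687

r2 = 4.2000 − 38.4863·(4.2000 − 2.9000) / (38.4863 − (-10.0259))
   = 4.2000 − (50.032190)/(48.512200) = 3.168668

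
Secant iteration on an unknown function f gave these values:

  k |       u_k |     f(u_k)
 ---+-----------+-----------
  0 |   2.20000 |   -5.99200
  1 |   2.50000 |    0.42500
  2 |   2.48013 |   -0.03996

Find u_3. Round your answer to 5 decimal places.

u_3 = 2.48013 − (-0.03996)·(2.48013 − 2.50000) / (-0.03996 − 0.42500)
   = 2.48013 − (0.0007940)/(-0.4649600) = 2.4818377

2.48184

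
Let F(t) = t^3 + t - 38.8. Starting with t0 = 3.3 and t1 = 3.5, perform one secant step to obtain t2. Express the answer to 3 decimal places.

F(3.3) = 0.43700, F(3.5) = 7.57500
t2 = 3.50000 − 7.57500·(3.50000 − 3.30000) / (7.57500 − 0.43700) = 3.50000 − (1.51500)/(7.13800) = 3.28776

3.288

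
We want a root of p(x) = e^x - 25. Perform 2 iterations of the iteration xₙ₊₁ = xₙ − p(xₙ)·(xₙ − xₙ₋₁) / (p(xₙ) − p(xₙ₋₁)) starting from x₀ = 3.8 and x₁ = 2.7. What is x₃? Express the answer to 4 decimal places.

p(3.8) = 19.701184, p(2.7) = -10.120268
x₂ = 2.700000 − (-10.120268)·(2.700000 − 3.800000) / (-10.120268 − 19.701184) = 2.700000 − (11.132295)/(-29.821453) = 3.073298
p(3.073298) = -3.386930
x₃ = 3.073298 − (-3.386930)·(3.073298 − 2.700000) / (-3.386930 − (-10.120268)) = 3.073298 − (-1.264335)/(6.733338) = 3.261071

3.2611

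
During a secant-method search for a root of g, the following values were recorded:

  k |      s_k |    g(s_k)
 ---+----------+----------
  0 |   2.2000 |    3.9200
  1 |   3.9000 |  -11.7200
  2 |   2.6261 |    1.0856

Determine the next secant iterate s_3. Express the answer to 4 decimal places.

s_3 = 2.6261 − 1.0856·(2.6261 − 3.9000) / (1.0856 − (-11.7200))
   = 2.6261 − (-1.382946)/(12.805600) = 2.734095

2.7341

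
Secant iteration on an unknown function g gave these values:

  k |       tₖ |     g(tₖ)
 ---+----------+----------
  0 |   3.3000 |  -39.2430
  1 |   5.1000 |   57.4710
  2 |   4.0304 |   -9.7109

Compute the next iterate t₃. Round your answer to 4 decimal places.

4.1850

t₃ = 4.0304 − (-9.7109)·(4.0304 − 5.1000) / (-9.7109 − 57.4710)
   = 4.0304 − (10.386779)/(-67.181900) = 4.185007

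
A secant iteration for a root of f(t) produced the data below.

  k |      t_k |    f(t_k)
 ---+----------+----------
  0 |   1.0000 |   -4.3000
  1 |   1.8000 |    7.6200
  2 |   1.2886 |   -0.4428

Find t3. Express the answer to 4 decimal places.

1.3167

t3 = 1.2886 − (-0.4428)·(1.2886 − 1.8000) / (-0.4428 − 7.6200)
   = 1.2886 − (0.226448)/(-8.062800) = 1.316686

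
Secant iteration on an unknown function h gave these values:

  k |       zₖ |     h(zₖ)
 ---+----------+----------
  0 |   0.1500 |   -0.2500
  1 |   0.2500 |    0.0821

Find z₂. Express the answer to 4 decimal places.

0.2253

z₂ = 0.2500 − 0.0821·(0.2500 − 0.1500) / (0.0821 − (-0.2500))
   = 0.2500 − (0.008210)/(0.332100) = 0.225279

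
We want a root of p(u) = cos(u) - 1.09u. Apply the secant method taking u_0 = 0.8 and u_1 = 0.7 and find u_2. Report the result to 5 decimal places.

p(0.8) = -0.1752933, p(0.7) = 0.0018422
u_2 = 0.7000000 − 0.0018422·(0.7000000 − 0.8000000) / (0.0018422 − (-0.1752933)) = 0.7000000 − (-0.0001842)/(0.1771355) = 0.7010400

0.70104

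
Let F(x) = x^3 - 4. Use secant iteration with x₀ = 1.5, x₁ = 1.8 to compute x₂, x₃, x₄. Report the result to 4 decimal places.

F(1.5) = -0.625000, F(1.8) = 1.832000
x₂ = 1.800000 − 1.832000·(1.800000 − 1.500000) / (1.832000 − (-0.625000)) = 1.800000 − (0.549600)/(2.457000) = 1.576313
F(1.576313) = -0.083239
x₃ = 1.576313 − (-0.083239)·(1.576313 − 1.800000) / (-0.083239 − 1.832000) = 1.576313 − (0.018620)/(-1.915239) = 1.586034
F(1.586034) = -0.010322
x₄ = 1.586034 − (-0.010322)·(1.586034 − 1.576313) / (-0.010322 − (-0.083239)) = 1.586034 − (-0.000100)/(0.072917) = 1.587411

1.5763, 1.5860, 1.5874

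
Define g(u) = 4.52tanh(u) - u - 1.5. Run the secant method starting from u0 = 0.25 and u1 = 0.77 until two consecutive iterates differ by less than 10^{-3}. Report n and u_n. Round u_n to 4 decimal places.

n = 5, u_n = 0.4660

g(0.25) = -0.642968, g(0.77) = 0.654121
u2 = 0.770000 − 0.654121·(0.520000)/(1.297089) = 0.507764;  |Δ| = 0.262236
g(0.507764) = 0.108506
u3 = 0.507764 − 0.108506·(-0.262236)/(-0.545615) = 0.455614;  |Δ| = 0.052151
g(0.455614) = -0.027822
u4 = 0.455614 − (-0.027822)·(-0.052151)/(-0.136329) = 0.466257;  |Δ| = 0.010643
g(0.466257) = 0.000711
u5 = 0.466257 − 0.000711·(0.010643)/(0.028534) = 0.465991;  |Δ| = 0.000265
|u5 − u4| = 0.000265 < 10^{-3}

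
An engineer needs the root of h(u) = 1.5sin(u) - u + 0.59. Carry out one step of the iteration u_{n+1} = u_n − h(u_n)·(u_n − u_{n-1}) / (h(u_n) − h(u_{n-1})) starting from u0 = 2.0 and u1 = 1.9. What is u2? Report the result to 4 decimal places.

1.9704

h(2.0) = -0.046054, h(1.9) = 0.109450
u2 = 1.900000 − 0.109450·(1.900000 − 2.000000) / (0.109450 − (-0.046054)) = 1.900000 − (-0.010945)/(0.155504) = 1.970384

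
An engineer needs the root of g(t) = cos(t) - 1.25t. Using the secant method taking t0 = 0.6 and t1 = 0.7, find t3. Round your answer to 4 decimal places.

0.6411

g(0.6) = 0.075336, g(0.7) = -0.110158
t2 = 0.700000 − (-0.110158)·(0.700000 − 0.600000) / (-0.110158 − 0.075336) = 0.700000 − (-0.011016)/(-0.185493) = 0.640614
g(0.640614) = 0.000962
t3 = 0.640614 − 0.000962·(0.640614 − 0.700000) / (0.000962 − (-0.110158)) = 0.640614 − (-0.000057)/(0.111120) = 0.641128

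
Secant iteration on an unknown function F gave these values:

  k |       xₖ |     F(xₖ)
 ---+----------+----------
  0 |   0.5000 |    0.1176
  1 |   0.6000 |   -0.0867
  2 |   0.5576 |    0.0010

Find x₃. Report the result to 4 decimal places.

x₃ = 0.5576 − 0.0010·(0.5576 − 0.6000) / (0.0010 − (-0.0867))
   = 0.5576 − (-0.000042)/(0.087700) = 0.558083

0.5581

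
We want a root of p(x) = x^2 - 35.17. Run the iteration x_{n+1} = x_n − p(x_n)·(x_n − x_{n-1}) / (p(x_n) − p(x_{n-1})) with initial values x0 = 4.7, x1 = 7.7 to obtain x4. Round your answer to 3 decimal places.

p(4.7) = -13.08000, p(7.7) = 24.12000
x2 = 7.70000 − 24.12000·(7.70000 − 4.70000) / (24.12000 − (-13.08000)) = 7.70000 − (72.36000)/(37.20000) = 5.75484
p(5.75484) = -2.05183
x3 = 5.75484 − (-2.05183)·(5.75484 − 7.70000) / (-2.05183 − 24.12000) = 5.75484 − (3.99114)/(-26.17183) = 5.90734
p(5.90734) = -0.27338
x4 = 5.90734 − (-0.27338)·(5.90734 − 5.75484) / (-0.27338 − (-2.05183)) = 5.90734 − (-0.04169)/(1.77845) = 5.93078

5.931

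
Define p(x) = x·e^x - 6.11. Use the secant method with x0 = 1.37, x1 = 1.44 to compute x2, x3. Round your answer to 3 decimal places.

1.443, 1.443

p(1.37) = -0.71857, p(1.44) = -0.03220
x2 = 1.44000 − (-0.03220)·(1.44000 − 1.37000) / (-0.03220 − (-0.71857)) = 1.44000 − (-0.00225)/(0.68637) = 1.44328
p(1.44328) = 0.00170
x3 = 1.44328 − 0.00170·(1.44328 − 1.44000) / (0.00170 − (-0.03220)) = 1.44328 − (0.00001)/(0.03390) = 1.44312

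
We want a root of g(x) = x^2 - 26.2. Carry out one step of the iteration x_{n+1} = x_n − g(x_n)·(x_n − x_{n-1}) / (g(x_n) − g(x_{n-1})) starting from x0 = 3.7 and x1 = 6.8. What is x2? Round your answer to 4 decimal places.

g(3.7) = -12.510000, g(6.8) = 20.040000
x2 = 6.800000 − 20.040000·(6.800000 − 3.700000) / (20.040000 − (-12.510000)) = 6.800000 − (62.124000)/(32.550000) = 4.891429

4.8914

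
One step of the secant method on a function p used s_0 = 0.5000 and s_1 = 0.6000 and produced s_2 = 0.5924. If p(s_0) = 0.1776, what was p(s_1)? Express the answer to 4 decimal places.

The secant line through (0.5000, 0.1776) and (0.6000, p(s_1)) crosses zero at s_2 = 0.5924.
So (0.5000, 0.1776), (0.6000, p(s_1)), (0.5924, 0) are collinear:
p(s_1) = 0.1776 · (0.6000 − 0.5924) / (0.5000 − 0.5924) = 0.1776 · (0.007600)/(-0.092400) = -0.014608

-0.0146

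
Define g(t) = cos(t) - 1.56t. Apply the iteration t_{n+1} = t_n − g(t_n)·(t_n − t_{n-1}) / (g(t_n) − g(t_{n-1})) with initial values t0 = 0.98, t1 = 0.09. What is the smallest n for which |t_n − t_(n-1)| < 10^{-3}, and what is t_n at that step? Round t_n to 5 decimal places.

g(0.98) = -0.9717775, g(0.09) = 0.8555527
t2 = 0.0900000 − 0.8555527·(-0.8900000)/(1.8273302) = 0.5066964;  |Δ| = 0.4166964
g(0.5066964) = 0.0839061
t3 = 0.5066964 − 0.0839061·(0.4166964)/(-0.7716467) = 0.5520065;  |Δ| = 0.0453101
g(0.5520065) = -0.0096561
t4 = 0.5520065 − (-0.0096561)·(0.0453101)/(-0.0935621) = 0.5473303;  |Δ| = 0.0046762
g(0.5473303) = 0.0000817
t5 = 0.5473303 − 0.0000817·(-0.0046762)/(0.0097378) = 0.5473695;  |Δ| = 0.0000392
|t5 − t4| = 0.0000392 < 10^{-3}

n = 5, t_n = 0.54737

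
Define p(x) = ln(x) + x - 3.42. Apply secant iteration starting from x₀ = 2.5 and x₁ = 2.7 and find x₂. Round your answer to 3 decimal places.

2.503

p(2.5) = -0.00371, p(2.7) = 0.27325
x₂ = 2.70000 − 0.27325·(2.70000 − 2.50000) / (0.27325 − (-0.00371)) = 2.70000 − (0.05465)/(0.27696) = 2.50268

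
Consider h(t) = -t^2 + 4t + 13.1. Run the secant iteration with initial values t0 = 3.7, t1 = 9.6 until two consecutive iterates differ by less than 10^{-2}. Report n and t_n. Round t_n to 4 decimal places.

h(3.7) = 14.210000, h(9.6) = -40.660000
t2 = 9.600000 − (-40.660000)·(5.900000)/(-54.870000) = 5.227957;  |Δ| = 4.372043
h(5.227957) = 6.680294
t3 = 5.227957 − 6.680294·(-4.372043)/(47.340294) = 5.844906;  |Δ| = 0.616949
h(5.844906) = 2.316700
t4 = 5.844906 − 2.316700·(0.616949)/(-4.363593) = 6.172453;  |Δ| = 0.327548
h(6.172453) = -0.309368
t5 = 6.172453 − (-0.309368)·(0.327548)/(-2.626068) = 6.133866;  |Δ| = 0.038587
h(6.133866) = 0.011150
t6 = 6.133866 − 0.011150·(-0.038587)/(0.320518) = 6.135209;  |Δ| = 0.001342
|t6 − t5| = 0.001342 < 10^{-2}

n = 6, t_n = 6.1352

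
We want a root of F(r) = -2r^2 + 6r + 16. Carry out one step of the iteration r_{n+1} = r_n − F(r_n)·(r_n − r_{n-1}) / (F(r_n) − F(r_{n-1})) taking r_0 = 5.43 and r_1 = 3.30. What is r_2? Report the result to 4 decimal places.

F(5.43) = -10.389800, F(3.30) = 14.020000
r_2 = 3.300000 − 14.020000·(3.300000 − 5.430000) / (14.020000 − (-10.389800)) = 3.300000 − (-29.862600)/(24.409800) = 4.523386

4.5234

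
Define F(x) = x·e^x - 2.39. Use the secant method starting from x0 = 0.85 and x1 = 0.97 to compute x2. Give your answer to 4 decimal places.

0.9345

F(0.85) = -0.401300, F(0.97) = 0.168806
x2 = 0.970000 − 0.168806·(0.970000 − 0.850000) / (0.168806 − (-0.401300)) = 0.970000 − (0.020257)/(0.570106) = 0.934468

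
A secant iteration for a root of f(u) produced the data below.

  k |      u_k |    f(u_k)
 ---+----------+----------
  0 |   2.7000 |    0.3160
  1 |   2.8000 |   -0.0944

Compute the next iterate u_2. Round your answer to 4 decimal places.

u_2 = 2.8000 − (-0.0944)·(2.8000 − 2.7000) / (-0.0944 − 0.3160)
   = 2.8000 − (-0.009440)/(-0.410400) = 2.776998

2.7770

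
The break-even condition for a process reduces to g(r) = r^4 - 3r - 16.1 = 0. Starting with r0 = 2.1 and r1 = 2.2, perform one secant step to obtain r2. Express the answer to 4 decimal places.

g(2.1) = -2.951900, g(2.2) = 0.725600
r2 = 2.200000 − 0.725600·(2.200000 − 2.100000) / (0.725600 − (-2.951900)) = 2.200000 − (0.072560)/(3.677500) = 2.180269

2.1803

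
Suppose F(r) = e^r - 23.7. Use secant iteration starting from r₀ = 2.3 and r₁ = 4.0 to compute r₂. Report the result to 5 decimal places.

2.82290

F(2.3) = -13.7258175, F(4.0) = 30.8981500
r₂ = 4.0000000 − 30.8981500·(4.0000000 − 2.3000000) / (30.8981500 − (-13.7258175)) = 4.0000000 − (52.5268551)/(44.6239676) = 2.8229004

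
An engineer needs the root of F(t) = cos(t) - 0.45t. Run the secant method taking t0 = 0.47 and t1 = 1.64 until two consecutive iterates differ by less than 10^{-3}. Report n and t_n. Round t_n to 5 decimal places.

n = 5, t_n = 1.06896

F(0.47) = 0.6800683, F(1.64) = -0.8071484
t2 = 1.6400000 − (-0.8071484)·(1.1700000)/(-1.4872167) = 1.0050127;  |Δ| = 0.6349873
F(1.0050127) = 0.0838217
t3 = 1.0050127 − 0.0838217·(-0.6349873)/(0.8909702) = 1.0647518;  |Δ| = 0.0597391
F(1.0647518) = 0.0055830
t4 = 1.0647518 − 0.0055830·(0.0597391)/(-0.0782387) = 1.0690147;  |Δ| = 0.0042629
F(1.0690147) = -0.0000683
t5 = 1.0690147 − (-0.0000683)·(0.0042629)/(-0.0056513) = 1.0689632;  |Δ| = 0.0000515
|t5 − t4| = 0.0000515 < 10^{-3}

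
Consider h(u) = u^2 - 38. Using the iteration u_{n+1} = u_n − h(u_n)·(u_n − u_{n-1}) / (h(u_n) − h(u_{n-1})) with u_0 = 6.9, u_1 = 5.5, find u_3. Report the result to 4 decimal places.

h(6.9) = 9.610000, h(5.5) = -7.750000
u_2 = 5.500000 − (-7.750000)·(5.500000 − 6.900000) / (-7.750000 − 9.610000) = 5.500000 − (10.850000)/(-17.360000) = 6.125000
h(6.125000) = -0.484375
u_3 = 6.125000 − (-0.484375)·(6.125000 − 5.500000) / (-0.484375 − (-7.750000)) = 6.125000 − (-0.302734)/(7.265625) = 6.166667

6.1667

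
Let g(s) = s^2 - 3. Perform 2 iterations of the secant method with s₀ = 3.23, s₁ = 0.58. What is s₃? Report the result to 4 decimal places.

2.0127

g(3.23) = 7.432900, g(0.58) = -2.663600
s₂ = 0.580000 − (-2.663600)·(0.580000 − 3.230000) / (-2.663600 − 7.432900) = 0.580000 − (7.058540)/(-10.096500) = 1.279108
g(1.279108) = -1.363884
s₃ = 1.279108 − (-1.363884)·(1.279108 − 0.580000) / (-1.363884 − (-2.663600)) = 1.279108 − (-0.953501)/(1.299716) = 2.012730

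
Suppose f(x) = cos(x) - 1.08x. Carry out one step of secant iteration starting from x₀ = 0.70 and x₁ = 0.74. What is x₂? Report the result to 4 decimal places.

f(0.70) = 0.008842, f(0.74) = -0.060731
x₂ = 0.740000 − (-0.060731)·(0.740000 − 0.700000) / (-0.060731 − 0.008842) = 0.740000 − (-0.002429)/(-0.069574) = 0.705084

0.7051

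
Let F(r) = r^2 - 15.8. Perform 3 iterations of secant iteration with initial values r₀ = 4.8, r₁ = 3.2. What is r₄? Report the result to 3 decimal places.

3.975

F(4.8) = 7.24000, F(3.2) = -5.56000
r₂ = 3.20000 − (-5.56000)·(3.20000 − 4.80000) / (-5.56000 − 7.24000) = 3.20000 − (8.89600)/(-12.80000) = 3.89500
F(3.89500) = -0.62898
r₃ = 3.89500 − (-0.62898)·(3.89500 − 3.20000) / (-0.62898 − (-5.56000)) = 3.89500 − (-0.43714)/(4.93102) = 3.98365
F(3.98365) = 0.06947
r₄ = 3.98365 − 0.06947·(3.98365 − 3.89500) / (0.06947 − (-0.62898)) = 3.98365 − (0.00616)/(0.69845) = 3.97483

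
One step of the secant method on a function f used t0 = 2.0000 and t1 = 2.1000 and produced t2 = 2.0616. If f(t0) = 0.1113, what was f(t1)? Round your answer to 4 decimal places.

-0.0694

The secant line through (2.0000, 0.1113) and (2.1000, f(t1)) crosses zero at t2 = 2.0616.
So (2.0000, 0.1113), (2.1000, f(t1)), (2.0616, 0) are collinear:
f(t1) = 0.1113 · (2.1000 − 2.0616) / (2.0000 − 2.0616) = 0.1113 · (0.038400)/(-0.061600) = -0.069382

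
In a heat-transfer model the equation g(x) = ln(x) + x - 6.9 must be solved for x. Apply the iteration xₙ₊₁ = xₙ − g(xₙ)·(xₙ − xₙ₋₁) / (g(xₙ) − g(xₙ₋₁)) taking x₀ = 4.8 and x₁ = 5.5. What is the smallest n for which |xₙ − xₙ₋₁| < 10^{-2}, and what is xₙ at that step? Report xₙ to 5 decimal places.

n = 3, xₙ = 5.24308

g(4.8) = -0.5313841, g(5.5) = 0.3047481
x₂ = 5.5000000 − 0.3047481·(0.7000000)/(0.8361322) = 5.2448685;  |Δ| = 0.2551315
g(5.2448685) = 0.0021187
x₃ = 5.2448685 − 0.0021187·(-0.2551315)/(-0.3026294) = 5.2430824;  |Δ| = 0.0017861
|x₃ − x₂| = 0.0017861 < 10^{-2}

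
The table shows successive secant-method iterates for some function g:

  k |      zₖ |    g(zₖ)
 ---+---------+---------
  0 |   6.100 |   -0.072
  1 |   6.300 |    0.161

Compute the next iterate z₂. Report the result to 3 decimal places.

6.162

z₂ = 6.300 − 0.161·(6.300 − 6.100) / (0.161 − (-0.072))
   = 6.300 − (0.03220)/(0.23300) = 6.16180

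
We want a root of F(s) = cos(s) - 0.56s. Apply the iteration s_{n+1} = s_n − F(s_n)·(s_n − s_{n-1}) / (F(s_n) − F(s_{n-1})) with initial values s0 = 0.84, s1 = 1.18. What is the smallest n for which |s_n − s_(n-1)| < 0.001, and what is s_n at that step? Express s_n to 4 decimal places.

n = 4, s_n = 0.9859

F(0.84) = 0.197063, F(1.18) = -0.279875
s2 = 1.180000 − (-0.279875)·(0.340000)/(-0.476938) = 0.980482;  |Δ| = 0.199518
F(0.980482) = 0.007552
s3 = 0.980482 − 0.007552·(-0.199518)/(0.287427) = 0.985724;  |Δ| = 0.005242
F(0.985724) = 0.000254
s4 = 0.985724 − 0.000254·(0.005242)/(-0.007298) = 0.985907;  |Δ| = 0.000182
|s4 − s3| = 0.000182 < 0.001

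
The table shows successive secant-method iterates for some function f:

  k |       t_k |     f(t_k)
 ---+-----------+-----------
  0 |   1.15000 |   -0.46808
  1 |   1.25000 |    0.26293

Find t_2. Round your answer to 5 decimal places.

1.21403

t_2 = 1.25000 − 0.26293·(1.25000 − 1.15000) / (0.26293 − (-0.46808))
   = 1.25000 − (0.0262930)/(0.7310100) = 1.2140320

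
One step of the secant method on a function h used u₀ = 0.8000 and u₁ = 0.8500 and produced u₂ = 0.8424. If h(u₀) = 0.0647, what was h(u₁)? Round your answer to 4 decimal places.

-0.0116

The secant line through (0.8000, 0.0647) and (0.8500, h(u₁)) crosses zero at u₂ = 0.8424.
So (0.8000, 0.0647), (0.8500, h(u₁)), (0.8424, 0) are collinear:
h(u₁) = 0.0647 · (0.8500 − 0.8424) / (0.8000 − 0.8424) = 0.0647 · (0.007600)/(-0.042400) = -0.011597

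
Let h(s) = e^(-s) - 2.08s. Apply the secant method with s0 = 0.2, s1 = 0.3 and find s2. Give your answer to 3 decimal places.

0.341

h(0.2) = 0.40273, h(0.3) = 0.11682
s2 = 0.30000 − 0.11682·(0.30000 − 0.20000) / (0.11682 − 0.40273) = 0.30000 − (0.01168)/(-0.28591) = 0.34086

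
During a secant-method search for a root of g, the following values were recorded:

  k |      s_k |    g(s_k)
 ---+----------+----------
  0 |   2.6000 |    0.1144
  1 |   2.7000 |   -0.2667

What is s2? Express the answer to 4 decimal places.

2.6300

s2 = 2.7000 − (-0.2667)·(2.7000 − 2.6000) / (-0.2667 − 0.1144)
   = 2.7000 − (-0.026670)/(-0.381100) = 2.630018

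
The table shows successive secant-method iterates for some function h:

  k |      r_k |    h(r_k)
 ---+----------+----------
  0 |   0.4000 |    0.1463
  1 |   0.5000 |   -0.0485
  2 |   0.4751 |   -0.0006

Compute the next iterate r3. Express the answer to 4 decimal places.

0.4748

r3 = 0.4751 − (-0.0006)·(0.4751 − 0.5000) / (-0.0006 − (-0.0485))
   = 0.4751 − (0.000015)/(0.047900) = 0.474788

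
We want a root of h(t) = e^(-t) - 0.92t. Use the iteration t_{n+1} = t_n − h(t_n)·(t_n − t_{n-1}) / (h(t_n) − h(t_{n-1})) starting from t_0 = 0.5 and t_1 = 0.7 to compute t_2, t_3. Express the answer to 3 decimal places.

h(0.5) = 0.14653, h(0.7) = -0.14741
t_2 = 0.70000 − (-0.14741)·(0.70000 − 0.50000) / (-0.14741 − 0.14653) = 0.70000 − (-0.02948)/(-0.29395) = 0.59970
h(0.59970) = -0.00275
t_3 = 0.59970 − (-0.00275)·(0.59970 − 0.70000) / (-0.00275 − (-0.14741)) = 0.59970 − (0.00028)/(0.14467) = 0.59779

0.600, 0.598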